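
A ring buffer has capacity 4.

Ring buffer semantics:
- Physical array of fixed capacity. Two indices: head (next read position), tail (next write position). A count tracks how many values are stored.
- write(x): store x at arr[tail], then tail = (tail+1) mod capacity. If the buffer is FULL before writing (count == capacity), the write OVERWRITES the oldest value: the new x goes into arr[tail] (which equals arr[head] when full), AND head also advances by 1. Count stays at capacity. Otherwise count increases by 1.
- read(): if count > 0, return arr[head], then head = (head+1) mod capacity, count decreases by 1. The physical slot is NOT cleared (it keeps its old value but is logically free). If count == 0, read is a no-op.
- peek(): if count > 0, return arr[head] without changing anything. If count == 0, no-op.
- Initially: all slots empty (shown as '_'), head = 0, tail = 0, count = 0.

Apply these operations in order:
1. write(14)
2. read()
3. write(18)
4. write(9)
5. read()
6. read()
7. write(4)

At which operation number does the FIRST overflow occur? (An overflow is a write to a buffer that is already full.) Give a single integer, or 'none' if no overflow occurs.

Answer: none

Derivation:
After op 1 (write(14)): arr=[14 _ _ _] head=0 tail=1 count=1
After op 2 (read()): arr=[14 _ _ _] head=1 tail=1 count=0
After op 3 (write(18)): arr=[14 18 _ _] head=1 tail=2 count=1
After op 4 (write(9)): arr=[14 18 9 _] head=1 tail=3 count=2
After op 5 (read()): arr=[14 18 9 _] head=2 tail=3 count=1
After op 6 (read()): arr=[14 18 9 _] head=3 tail=3 count=0
After op 7 (write(4)): arr=[14 18 9 4] head=3 tail=0 count=1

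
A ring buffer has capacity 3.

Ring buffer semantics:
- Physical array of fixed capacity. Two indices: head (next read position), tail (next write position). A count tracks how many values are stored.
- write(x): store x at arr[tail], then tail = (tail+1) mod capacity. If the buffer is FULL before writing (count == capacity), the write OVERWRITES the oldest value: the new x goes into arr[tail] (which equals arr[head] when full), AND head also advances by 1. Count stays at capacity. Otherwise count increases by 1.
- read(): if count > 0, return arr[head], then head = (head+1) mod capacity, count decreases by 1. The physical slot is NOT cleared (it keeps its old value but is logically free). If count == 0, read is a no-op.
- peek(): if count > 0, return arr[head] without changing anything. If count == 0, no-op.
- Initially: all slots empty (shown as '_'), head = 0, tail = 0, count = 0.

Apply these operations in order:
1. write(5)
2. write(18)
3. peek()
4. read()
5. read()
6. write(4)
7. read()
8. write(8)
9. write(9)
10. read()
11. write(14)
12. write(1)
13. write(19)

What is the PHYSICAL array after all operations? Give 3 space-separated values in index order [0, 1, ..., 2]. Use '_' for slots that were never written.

Answer: 1 19 14

Derivation:
After op 1 (write(5)): arr=[5 _ _] head=0 tail=1 count=1
After op 2 (write(18)): arr=[5 18 _] head=0 tail=2 count=2
After op 3 (peek()): arr=[5 18 _] head=0 tail=2 count=2
After op 4 (read()): arr=[5 18 _] head=1 tail=2 count=1
After op 5 (read()): arr=[5 18 _] head=2 tail=2 count=0
After op 6 (write(4)): arr=[5 18 4] head=2 tail=0 count=1
After op 7 (read()): arr=[5 18 4] head=0 tail=0 count=0
After op 8 (write(8)): arr=[8 18 4] head=0 tail=1 count=1
After op 9 (write(9)): arr=[8 9 4] head=0 tail=2 count=2
After op 10 (read()): arr=[8 9 4] head=1 tail=2 count=1
After op 11 (write(14)): arr=[8 9 14] head=1 tail=0 count=2
After op 12 (write(1)): arr=[1 9 14] head=1 tail=1 count=3
After op 13 (write(19)): arr=[1 19 14] head=2 tail=2 count=3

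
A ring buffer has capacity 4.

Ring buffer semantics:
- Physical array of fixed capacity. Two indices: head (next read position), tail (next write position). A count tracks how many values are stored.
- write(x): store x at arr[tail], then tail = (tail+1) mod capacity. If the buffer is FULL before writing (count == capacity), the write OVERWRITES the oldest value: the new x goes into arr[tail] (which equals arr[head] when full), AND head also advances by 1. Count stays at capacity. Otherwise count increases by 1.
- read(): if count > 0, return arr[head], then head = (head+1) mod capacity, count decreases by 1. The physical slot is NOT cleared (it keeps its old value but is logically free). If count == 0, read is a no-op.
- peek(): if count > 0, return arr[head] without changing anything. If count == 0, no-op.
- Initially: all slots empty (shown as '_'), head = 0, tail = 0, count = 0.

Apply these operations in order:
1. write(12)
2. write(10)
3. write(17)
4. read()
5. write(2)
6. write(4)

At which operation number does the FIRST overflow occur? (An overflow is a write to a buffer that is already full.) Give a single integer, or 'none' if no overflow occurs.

Answer: none

Derivation:
After op 1 (write(12)): arr=[12 _ _ _] head=0 tail=1 count=1
After op 2 (write(10)): arr=[12 10 _ _] head=0 tail=2 count=2
After op 3 (write(17)): arr=[12 10 17 _] head=0 tail=3 count=3
After op 4 (read()): arr=[12 10 17 _] head=1 tail=3 count=2
After op 5 (write(2)): arr=[12 10 17 2] head=1 tail=0 count=3
After op 6 (write(4)): arr=[4 10 17 2] head=1 tail=1 count=4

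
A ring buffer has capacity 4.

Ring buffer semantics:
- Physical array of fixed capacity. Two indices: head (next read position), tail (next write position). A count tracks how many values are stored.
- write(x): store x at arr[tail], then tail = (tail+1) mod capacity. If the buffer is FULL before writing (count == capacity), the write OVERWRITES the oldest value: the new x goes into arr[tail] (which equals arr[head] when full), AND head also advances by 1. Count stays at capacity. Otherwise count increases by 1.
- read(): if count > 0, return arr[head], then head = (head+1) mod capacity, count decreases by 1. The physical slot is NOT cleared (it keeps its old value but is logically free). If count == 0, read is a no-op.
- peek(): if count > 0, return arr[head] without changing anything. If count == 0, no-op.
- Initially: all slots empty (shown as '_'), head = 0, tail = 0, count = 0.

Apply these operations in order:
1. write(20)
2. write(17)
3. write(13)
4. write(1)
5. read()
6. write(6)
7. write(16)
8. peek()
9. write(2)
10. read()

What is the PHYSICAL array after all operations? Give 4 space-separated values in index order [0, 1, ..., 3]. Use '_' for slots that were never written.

After op 1 (write(20)): arr=[20 _ _ _] head=0 tail=1 count=1
After op 2 (write(17)): arr=[20 17 _ _] head=0 tail=2 count=2
After op 3 (write(13)): arr=[20 17 13 _] head=0 tail=3 count=3
After op 4 (write(1)): arr=[20 17 13 1] head=0 tail=0 count=4
After op 5 (read()): arr=[20 17 13 1] head=1 tail=0 count=3
After op 6 (write(6)): arr=[6 17 13 1] head=1 tail=1 count=4
After op 7 (write(16)): arr=[6 16 13 1] head=2 tail=2 count=4
After op 8 (peek()): arr=[6 16 13 1] head=2 tail=2 count=4
After op 9 (write(2)): arr=[6 16 2 1] head=3 tail=3 count=4
After op 10 (read()): arr=[6 16 2 1] head=0 tail=3 count=3

Answer: 6 16 2 1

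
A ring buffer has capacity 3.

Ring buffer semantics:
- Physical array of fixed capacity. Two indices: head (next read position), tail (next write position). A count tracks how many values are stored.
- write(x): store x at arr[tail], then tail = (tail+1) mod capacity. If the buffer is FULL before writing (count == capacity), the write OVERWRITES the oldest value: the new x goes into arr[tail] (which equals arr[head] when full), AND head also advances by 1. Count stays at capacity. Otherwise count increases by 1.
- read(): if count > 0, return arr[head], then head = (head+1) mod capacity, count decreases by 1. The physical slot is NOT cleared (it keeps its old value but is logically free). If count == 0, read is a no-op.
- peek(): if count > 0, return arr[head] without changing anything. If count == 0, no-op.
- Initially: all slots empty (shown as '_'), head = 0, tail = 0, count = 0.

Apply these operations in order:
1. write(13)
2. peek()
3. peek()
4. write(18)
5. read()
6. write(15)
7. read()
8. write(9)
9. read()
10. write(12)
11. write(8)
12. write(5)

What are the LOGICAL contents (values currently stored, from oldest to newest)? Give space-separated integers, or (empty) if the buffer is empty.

Answer: 12 8 5

Derivation:
After op 1 (write(13)): arr=[13 _ _] head=0 tail=1 count=1
After op 2 (peek()): arr=[13 _ _] head=0 tail=1 count=1
After op 3 (peek()): arr=[13 _ _] head=0 tail=1 count=1
After op 4 (write(18)): arr=[13 18 _] head=0 tail=2 count=2
After op 5 (read()): arr=[13 18 _] head=1 tail=2 count=1
After op 6 (write(15)): arr=[13 18 15] head=1 tail=0 count=2
After op 7 (read()): arr=[13 18 15] head=2 tail=0 count=1
After op 8 (write(9)): arr=[9 18 15] head=2 tail=1 count=2
After op 9 (read()): arr=[9 18 15] head=0 tail=1 count=1
After op 10 (write(12)): arr=[9 12 15] head=0 tail=2 count=2
After op 11 (write(8)): arr=[9 12 8] head=0 tail=0 count=3
After op 12 (write(5)): arr=[5 12 8] head=1 tail=1 count=3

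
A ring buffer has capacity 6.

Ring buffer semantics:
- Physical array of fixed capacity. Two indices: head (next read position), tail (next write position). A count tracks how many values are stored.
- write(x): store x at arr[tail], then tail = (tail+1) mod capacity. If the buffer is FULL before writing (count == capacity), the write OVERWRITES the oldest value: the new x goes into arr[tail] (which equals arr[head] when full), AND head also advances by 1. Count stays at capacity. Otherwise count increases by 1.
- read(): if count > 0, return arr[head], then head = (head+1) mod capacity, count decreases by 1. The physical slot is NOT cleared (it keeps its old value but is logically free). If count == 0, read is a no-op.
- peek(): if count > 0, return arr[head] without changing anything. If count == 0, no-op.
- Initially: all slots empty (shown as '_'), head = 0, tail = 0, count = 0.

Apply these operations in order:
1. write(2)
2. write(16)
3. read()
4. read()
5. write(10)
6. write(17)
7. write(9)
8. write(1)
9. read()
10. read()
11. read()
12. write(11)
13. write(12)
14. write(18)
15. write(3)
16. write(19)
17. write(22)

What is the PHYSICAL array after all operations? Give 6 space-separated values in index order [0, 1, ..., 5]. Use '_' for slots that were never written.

Answer: 11 12 18 3 19 22

Derivation:
After op 1 (write(2)): arr=[2 _ _ _ _ _] head=0 tail=1 count=1
After op 2 (write(16)): arr=[2 16 _ _ _ _] head=0 tail=2 count=2
After op 3 (read()): arr=[2 16 _ _ _ _] head=1 tail=2 count=1
After op 4 (read()): arr=[2 16 _ _ _ _] head=2 tail=2 count=0
After op 5 (write(10)): arr=[2 16 10 _ _ _] head=2 tail=3 count=1
After op 6 (write(17)): arr=[2 16 10 17 _ _] head=2 tail=4 count=2
After op 7 (write(9)): arr=[2 16 10 17 9 _] head=2 tail=5 count=3
After op 8 (write(1)): arr=[2 16 10 17 9 1] head=2 tail=0 count=4
After op 9 (read()): arr=[2 16 10 17 9 1] head=3 tail=0 count=3
After op 10 (read()): arr=[2 16 10 17 9 1] head=4 tail=0 count=2
After op 11 (read()): arr=[2 16 10 17 9 1] head=5 tail=0 count=1
After op 12 (write(11)): arr=[11 16 10 17 9 1] head=5 tail=1 count=2
After op 13 (write(12)): arr=[11 12 10 17 9 1] head=5 tail=2 count=3
After op 14 (write(18)): arr=[11 12 18 17 9 1] head=5 tail=3 count=4
After op 15 (write(3)): arr=[11 12 18 3 9 1] head=5 tail=4 count=5
After op 16 (write(19)): arr=[11 12 18 3 19 1] head=5 tail=5 count=6
After op 17 (write(22)): arr=[11 12 18 3 19 22] head=0 tail=0 count=6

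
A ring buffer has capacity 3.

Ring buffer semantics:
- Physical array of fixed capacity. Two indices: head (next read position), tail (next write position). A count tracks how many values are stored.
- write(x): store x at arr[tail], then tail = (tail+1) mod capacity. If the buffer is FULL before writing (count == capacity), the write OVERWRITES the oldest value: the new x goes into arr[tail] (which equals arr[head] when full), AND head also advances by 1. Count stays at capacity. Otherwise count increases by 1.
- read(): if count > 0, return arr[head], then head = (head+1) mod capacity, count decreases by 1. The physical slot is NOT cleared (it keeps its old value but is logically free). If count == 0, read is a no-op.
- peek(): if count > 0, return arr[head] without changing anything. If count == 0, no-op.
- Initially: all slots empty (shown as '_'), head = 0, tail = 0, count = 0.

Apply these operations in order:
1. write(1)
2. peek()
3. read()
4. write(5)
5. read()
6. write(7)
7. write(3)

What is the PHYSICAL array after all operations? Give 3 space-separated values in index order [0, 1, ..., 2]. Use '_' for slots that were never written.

After op 1 (write(1)): arr=[1 _ _] head=0 tail=1 count=1
After op 2 (peek()): arr=[1 _ _] head=0 tail=1 count=1
After op 3 (read()): arr=[1 _ _] head=1 tail=1 count=0
After op 4 (write(5)): arr=[1 5 _] head=1 tail=2 count=1
After op 5 (read()): arr=[1 5 _] head=2 tail=2 count=0
After op 6 (write(7)): arr=[1 5 7] head=2 tail=0 count=1
After op 7 (write(3)): arr=[3 5 7] head=2 tail=1 count=2

Answer: 3 5 7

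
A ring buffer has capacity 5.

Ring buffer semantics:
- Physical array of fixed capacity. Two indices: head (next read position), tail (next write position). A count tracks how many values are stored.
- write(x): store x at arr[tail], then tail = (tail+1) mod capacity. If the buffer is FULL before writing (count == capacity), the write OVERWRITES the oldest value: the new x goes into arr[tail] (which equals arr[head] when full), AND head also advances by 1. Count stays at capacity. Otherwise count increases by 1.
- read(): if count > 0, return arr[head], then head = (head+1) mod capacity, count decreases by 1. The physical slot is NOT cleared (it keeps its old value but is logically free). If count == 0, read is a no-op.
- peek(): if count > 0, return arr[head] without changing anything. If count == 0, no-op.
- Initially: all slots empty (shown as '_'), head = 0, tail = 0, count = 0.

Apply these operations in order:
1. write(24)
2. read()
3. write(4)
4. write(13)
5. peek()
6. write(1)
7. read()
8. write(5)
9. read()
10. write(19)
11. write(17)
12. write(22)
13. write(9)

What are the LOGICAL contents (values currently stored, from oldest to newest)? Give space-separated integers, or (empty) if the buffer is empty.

After op 1 (write(24)): arr=[24 _ _ _ _] head=0 tail=1 count=1
After op 2 (read()): arr=[24 _ _ _ _] head=1 tail=1 count=0
After op 3 (write(4)): arr=[24 4 _ _ _] head=1 tail=2 count=1
After op 4 (write(13)): arr=[24 4 13 _ _] head=1 tail=3 count=2
After op 5 (peek()): arr=[24 4 13 _ _] head=1 tail=3 count=2
After op 6 (write(1)): arr=[24 4 13 1 _] head=1 tail=4 count=3
After op 7 (read()): arr=[24 4 13 1 _] head=2 tail=4 count=2
After op 8 (write(5)): arr=[24 4 13 1 5] head=2 tail=0 count=3
After op 9 (read()): arr=[24 4 13 1 5] head=3 tail=0 count=2
After op 10 (write(19)): arr=[19 4 13 1 5] head=3 tail=1 count=3
After op 11 (write(17)): arr=[19 17 13 1 5] head=3 tail=2 count=4
After op 12 (write(22)): arr=[19 17 22 1 5] head=3 tail=3 count=5
After op 13 (write(9)): arr=[19 17 22 9 5] head=4 tail=4 count=5

Answer: 5 19 17 22 9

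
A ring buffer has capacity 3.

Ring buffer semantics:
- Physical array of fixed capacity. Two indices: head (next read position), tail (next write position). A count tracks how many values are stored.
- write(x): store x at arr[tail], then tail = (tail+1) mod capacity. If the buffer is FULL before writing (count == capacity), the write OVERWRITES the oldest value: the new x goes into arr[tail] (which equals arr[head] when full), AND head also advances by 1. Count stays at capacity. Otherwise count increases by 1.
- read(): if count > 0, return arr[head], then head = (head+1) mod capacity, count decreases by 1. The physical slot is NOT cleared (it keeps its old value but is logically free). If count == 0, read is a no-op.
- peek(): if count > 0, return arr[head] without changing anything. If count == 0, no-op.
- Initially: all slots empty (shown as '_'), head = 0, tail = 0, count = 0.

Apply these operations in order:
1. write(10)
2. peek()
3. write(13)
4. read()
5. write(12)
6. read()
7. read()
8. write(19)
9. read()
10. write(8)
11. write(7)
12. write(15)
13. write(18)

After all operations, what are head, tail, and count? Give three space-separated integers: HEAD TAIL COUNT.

After op 1 (write(10)): arr=[10 _ _] head=0 tail=1 count=1
After op 2 (peek()): arr=[10 _ _] head=0 tail=1 count=1
After op 3 (write(13)): arr=[10 13 _] head=0 tail=2 count=2
After op 4 (read()): arr=[10 13 _] head=1 tail=2 count=1
After op 5 (write(12)): arr=[10 13 12] head=1 tail=0 count=2
After op 6 (read()): arr=[10 13 12] head=2 tail=0 count=1
After op 7 (read()): arr=[10 13 12] head=0 tail=0 count=0
After op 8 (write(19)): arr=[19 13 12] head=0 tail=1 count=1
After op 9 (read()): arr=[19 13 12] head=1 tail=1 count=0
After op 10 (write(8)): arr=[19 8 12] head=1 tail=2 count=1
After op 11 (write(7)): arr=[19 8 7] head=1 tail=0 count=2
After op 12 (write(15)): arr=[15 8 7] head=1 tail=1 count=3
After op 13 (write(18)): arr=[15 18 7] head=2 tail=2 count=3

Answer: 2 2 3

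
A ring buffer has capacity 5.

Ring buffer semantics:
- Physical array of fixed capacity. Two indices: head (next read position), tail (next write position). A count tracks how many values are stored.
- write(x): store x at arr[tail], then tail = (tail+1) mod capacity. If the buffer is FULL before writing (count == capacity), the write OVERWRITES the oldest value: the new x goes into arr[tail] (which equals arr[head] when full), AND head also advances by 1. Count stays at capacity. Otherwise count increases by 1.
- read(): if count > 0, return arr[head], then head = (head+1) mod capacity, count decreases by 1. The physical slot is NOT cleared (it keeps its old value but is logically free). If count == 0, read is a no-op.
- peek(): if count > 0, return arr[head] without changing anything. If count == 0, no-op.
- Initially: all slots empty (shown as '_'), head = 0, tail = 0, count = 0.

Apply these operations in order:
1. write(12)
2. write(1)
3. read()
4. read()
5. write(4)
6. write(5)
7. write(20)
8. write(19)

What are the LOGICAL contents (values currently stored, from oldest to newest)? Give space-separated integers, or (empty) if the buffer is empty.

After op 1 (write(12)): arr=[12 _ _ _ _] head=0 tail=1 count=1
After op 2 (write(1)): arr=[12 1 _ _ _] head=0 tail=2 count=2
After op 3 (read()): arr=[12 1 _ _ _] head=1 tail=2 count=1
After op 4 (read()): arr=[12 1 _ _ _] head=2 tail=2 count=0
After op 5 (write(4)): arr=[12 1 4 _ _] head=2 tail=3 count=1
After op 6 (write(5)): arr=[12 1 4 5 _] head=2 tail=4 count=2
After op 7 (write(20)): arr=[12 1 4 5 20] head=2 tail=0 count=3
After op 8 (write(19)): arr=[19 1 4 5 20] head=2 tail=1 count=4

Answer: 4 5 20 19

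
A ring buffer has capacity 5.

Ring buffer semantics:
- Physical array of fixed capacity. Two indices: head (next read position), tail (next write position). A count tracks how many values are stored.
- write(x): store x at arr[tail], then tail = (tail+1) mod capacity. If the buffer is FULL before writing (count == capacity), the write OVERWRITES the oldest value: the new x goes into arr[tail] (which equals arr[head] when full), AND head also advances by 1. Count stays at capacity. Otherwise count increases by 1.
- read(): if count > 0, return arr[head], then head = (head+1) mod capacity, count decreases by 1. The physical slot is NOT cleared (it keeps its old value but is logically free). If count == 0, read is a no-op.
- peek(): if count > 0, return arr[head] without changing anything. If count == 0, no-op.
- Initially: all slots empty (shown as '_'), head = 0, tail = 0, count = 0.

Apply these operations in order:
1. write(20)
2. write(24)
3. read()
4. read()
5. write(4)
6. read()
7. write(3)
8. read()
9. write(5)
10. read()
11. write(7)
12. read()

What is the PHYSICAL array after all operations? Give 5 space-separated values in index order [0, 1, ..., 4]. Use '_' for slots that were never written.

Answer: 7 24 4 3 5

Derivation:
After op 1 (write(20)): arr=[20 _ _ _ _] head=0 tail=1 count=1
After op 2 (write(24)): arr=[20 24 _ _ _] head=0 tail=2 count=2
After op 3 (read()): arr=[20 24 _ _ _] head=1 tail=2 count=1
After op 4 (read()): arr=[20 24 _ _ _] head=2 tail=2 count=0
After op 5 (write(4)): arr=[20 24 4 _ _] head=2 tail=3 count=1
After op 6 (read()): arr=[20 24 4 _ _] head=3 tail=3 count=0
After op 7 (write(3)): arr=[20 24 4 3 _] head=3 tail=4 count=1
After op 8 (read()): arr=[20 24 4 3 _] head=4 tail=4 count=0
After op 9 (write(5)): arr=[20 24 4 3 5] head=4 tail=0 count=1
After op 10 (read()): arr=[20 24 4 3 5] head=0 tail=0 count=0
After op 11 (write(7)): arr=[7 24 4 3 5] head=0 tail=1 count=1
After op 12 (read()): arr=[7 24 4 3 5] head=1 tail=1 count=0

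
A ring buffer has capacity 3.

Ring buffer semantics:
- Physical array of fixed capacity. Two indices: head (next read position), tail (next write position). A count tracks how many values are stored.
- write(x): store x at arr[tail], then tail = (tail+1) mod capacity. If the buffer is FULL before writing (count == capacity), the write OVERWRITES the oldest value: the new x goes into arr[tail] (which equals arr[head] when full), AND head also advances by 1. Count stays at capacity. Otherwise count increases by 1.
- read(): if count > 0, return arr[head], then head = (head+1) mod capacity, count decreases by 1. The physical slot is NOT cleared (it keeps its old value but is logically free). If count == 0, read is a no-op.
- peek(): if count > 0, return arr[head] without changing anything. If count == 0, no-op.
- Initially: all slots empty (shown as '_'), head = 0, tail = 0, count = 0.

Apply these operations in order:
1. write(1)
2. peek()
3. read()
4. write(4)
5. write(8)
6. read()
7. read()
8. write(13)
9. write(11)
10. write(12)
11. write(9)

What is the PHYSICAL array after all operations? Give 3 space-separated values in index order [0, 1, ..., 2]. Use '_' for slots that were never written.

Answer: 9 11 12

Derivation:
After op 1 (write(1)): arr=[1 _ _] head=0 tail=1 count=1
After op 2 (peek()): arr=[1 _ _] head=0 tail=1 count=1
After op 3 (read()): arr=[1 _ _] head=1 tail=1 count=0
After op 4 (write(4)): arr=[1 4 _] head=1 tail=2 count=1
After op 5 (write(8)): arr=[1 4 8] head=1 tail=0 count=2
After op 6 (read()): arr=[1 4 8] head=2 tail=0 count=1
After op 7 (read()): arr=[1 4 8] head=0 tail=0 count=0
After op 8 (write(13)): arr=[13 4 8] head=0 tail=1 count=1
After op 9 (write(11)): arr=[13 11 8] head=0 tail=2 count=2
After op 10 (write(12)): arr=[13 11 12] head=0 tail=0 count=3
After op 11 (write(9)): arr=[9 11 12] head=1 tail=1 count=3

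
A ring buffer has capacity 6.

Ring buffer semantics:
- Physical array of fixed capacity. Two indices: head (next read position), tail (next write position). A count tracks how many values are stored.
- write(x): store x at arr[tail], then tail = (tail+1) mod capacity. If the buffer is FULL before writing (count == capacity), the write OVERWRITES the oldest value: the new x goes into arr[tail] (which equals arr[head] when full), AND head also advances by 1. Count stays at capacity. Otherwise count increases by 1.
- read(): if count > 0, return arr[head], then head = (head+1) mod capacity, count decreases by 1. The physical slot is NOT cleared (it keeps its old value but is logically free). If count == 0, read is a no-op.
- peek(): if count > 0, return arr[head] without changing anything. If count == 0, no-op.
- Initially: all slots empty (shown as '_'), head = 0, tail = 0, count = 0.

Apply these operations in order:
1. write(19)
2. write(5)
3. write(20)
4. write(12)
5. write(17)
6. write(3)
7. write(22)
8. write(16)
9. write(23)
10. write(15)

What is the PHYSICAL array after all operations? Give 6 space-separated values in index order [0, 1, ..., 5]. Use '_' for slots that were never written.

Answer: 22 16 23 15 17 3

Derivation:
After op 1 (write(19)): arr=[19 _ _ _ _ _] head=0 tail=1 count=1
After op 2 (write(5)): arr=[19 5 _ _ _ _] head=0 tail=2 count=2
After op 3 (write(20)): arr=[19 5 20 _ _ _] head=0 tail=3 count=3
After op 4 (write(12)): arr=[19 5 20 12 _ _] head=0 tail=4 count=4
After op 5 (write(17)): arr=[19 5 20 12 17 _] head=0 tail=5 count=5
After op 6 (write(3)): arr=[19 5 20 12 17 3] head=0 tail=0 count=6
After op 7 (write(22)): arr=[22 5 20 12 17 3] head=1 tail=1 count=6
After op 8 (write(16)): arr=[22 16 20 12 17 3] head=2 tail=2 count=6
After op 9 (write(23)): arr=[22 16 23 12 17 3] head=3 tail=3 count=6
After op 10 (write(15)): arr=[22 16 23 15 17 3] head=4 tail=4 count=6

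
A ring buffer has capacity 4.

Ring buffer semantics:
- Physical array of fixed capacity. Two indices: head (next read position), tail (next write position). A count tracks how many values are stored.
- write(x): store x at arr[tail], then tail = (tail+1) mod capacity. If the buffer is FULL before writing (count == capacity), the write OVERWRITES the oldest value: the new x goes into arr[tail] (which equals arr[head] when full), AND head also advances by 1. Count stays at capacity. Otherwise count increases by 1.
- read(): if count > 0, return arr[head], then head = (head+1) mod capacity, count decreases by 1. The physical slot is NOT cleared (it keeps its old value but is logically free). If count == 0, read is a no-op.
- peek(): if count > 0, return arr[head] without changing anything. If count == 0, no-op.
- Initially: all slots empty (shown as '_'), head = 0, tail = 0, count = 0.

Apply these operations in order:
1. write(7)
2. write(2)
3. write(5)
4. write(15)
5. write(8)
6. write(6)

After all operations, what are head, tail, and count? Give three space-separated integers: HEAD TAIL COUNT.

After op 1 (write(7)): arr=[7 _ _ _] head=0 tail=1 count=1
After op 2 (write(2)): arr=[7 2 _ _] head=0 tail=2 count=2
After op 3 (write(5)): arr=[7 2 5 _] head=0 tail=3 count=3
After op 4 (write(15)): arr=[7 2 5 15] head=0 tail=0 count=4
After op 5 (write(8)): arr=[8 2 5 15] head=1 tail=1 count=4
After op 6 (write(6)): arr=[8 6 5 15] head=2 tail=2 count=4

Answer: 2 2 4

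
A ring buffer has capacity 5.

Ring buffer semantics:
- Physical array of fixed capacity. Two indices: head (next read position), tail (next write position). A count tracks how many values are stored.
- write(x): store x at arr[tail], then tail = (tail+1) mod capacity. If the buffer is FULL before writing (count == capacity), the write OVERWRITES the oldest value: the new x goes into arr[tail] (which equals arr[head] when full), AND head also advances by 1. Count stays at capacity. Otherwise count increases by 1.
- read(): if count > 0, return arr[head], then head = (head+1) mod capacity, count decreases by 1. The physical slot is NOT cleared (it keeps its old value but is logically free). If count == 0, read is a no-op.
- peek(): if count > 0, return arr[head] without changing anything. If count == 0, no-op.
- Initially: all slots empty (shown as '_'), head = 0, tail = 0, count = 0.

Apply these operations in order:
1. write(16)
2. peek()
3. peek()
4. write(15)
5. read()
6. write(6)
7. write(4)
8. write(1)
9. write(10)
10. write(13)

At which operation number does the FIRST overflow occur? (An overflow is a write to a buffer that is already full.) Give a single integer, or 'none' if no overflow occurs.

After op 1 (write(16)): arr=[16 _ _ _ _] head=0 tail=1 count=1
After op 2 (peek()): arr=[16 _ _ _ _] head=0 tail=1 count=1
After op 3 (peek()): arr=[16 _ _ _ _] head=0 tail=1 count=1
After op 4 (write(15)): arr=[16 15 _ _ _] head=0 tail=2 count=2
After op 5 (read()): arr=[16 15 _ _ _] head=1 tail=2 count=1
After op 6 (write(6)): arr=[16 15 6 _ _] head=1 tail=3 count=2
After op 7 (write(4)): arr=[16 15 6 4 _] head=1 tail=4 count=3
After op 8 (write(1)): arr=[16 15 6 4 1] head=1 tail=0 count=4
After op 9 (write(10)): arr=[10 15 6 4 1] head=1 tail=1 count=5
After op 10 (write(13)): arr=[10 13 6 4 1] head=2 tail=2 count=5

Answer: 10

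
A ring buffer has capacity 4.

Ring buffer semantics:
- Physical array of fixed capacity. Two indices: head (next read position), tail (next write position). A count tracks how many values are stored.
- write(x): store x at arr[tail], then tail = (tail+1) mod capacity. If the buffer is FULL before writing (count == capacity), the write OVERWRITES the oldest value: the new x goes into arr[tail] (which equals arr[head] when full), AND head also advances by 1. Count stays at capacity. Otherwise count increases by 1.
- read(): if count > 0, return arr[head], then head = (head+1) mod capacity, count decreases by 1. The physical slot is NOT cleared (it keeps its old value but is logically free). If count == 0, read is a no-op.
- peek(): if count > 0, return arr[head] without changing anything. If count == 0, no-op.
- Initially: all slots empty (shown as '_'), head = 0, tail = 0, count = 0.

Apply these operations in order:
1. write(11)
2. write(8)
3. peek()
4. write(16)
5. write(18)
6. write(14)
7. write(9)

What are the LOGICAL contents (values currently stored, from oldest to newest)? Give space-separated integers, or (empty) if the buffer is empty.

After op 1 (write(11)): arr=[11 _ _ _] head=0 tail=1 count=1
After op 2 (write(8)): arr=[11 8 _ _] head=0 tail=2 count=2
After op 3 (peek()): arr=[11 8 _ _] head=0 tail=2 count=2
After op 4 (write(16)): arr=[11 8 16 _] head=0 tail=3 count=3
After op 5 (write(18)): arr=[11 8 16 18] head=0 tail=0 count=4
After op 6 (write(14)): arr=[14 8 16 18] head=1 tail=1 count=4
After op 7 (write(9)): arr=[14 9 16 18] head=2 tail=2 count=4

Answer: 16 18 14 9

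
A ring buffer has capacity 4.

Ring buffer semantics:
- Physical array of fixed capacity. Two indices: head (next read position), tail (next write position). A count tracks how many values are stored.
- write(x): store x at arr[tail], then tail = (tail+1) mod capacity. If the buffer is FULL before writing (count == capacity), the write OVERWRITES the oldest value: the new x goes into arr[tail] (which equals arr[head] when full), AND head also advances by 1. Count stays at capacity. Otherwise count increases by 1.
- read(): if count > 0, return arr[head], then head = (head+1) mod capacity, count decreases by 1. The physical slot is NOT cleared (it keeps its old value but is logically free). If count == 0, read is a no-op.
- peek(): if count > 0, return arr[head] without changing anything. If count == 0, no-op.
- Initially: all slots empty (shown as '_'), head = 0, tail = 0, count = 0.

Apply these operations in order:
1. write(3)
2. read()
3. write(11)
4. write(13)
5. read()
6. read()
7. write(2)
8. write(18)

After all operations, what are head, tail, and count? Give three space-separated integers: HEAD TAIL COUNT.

After op 1 (write(3)): arr=[3 _ _ _] head=0 tail=1 count=1
After op 2 (read()): arr=[3 _ _ _] head=1 tail=1 count=0
After op 3 (write(11)): arr=[3 11 _ _] head=1 tail=2 count=1
After op 4 (write(13)): arr=[3 11 13 _] head=1 tail=3 count=2
After op 5 (read()): arr=[3 11 13 _] head=2 tail=3 count=1
After op 6 (read()): arr=[3 11 13 _] head=3 tail=3 count=0
After op 7 (write(2)): arr=[3 11 13 2] head=3 tail=0 count=1
After op 8 (write(18)): arr=[18 11 13 2] head=3 tail=1 count=2

Answer: 3 1 2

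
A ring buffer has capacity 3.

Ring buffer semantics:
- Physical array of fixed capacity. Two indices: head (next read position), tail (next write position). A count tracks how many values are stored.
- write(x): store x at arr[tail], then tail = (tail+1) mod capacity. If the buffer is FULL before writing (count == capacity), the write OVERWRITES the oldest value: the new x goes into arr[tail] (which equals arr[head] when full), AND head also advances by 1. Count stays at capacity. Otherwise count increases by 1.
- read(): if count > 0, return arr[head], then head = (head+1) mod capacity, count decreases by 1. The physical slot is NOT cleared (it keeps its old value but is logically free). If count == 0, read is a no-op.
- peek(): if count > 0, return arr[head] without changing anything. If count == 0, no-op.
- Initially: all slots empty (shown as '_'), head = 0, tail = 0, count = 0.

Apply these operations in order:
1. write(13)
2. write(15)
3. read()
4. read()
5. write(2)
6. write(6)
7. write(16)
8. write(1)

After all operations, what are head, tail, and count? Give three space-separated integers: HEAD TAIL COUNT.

Answer: 0 0 3

Derivation:
After op 1 (write(13)): arr=[13 _ _] head=0 tail=1 count=1
After op 2 (write(15)): arr=[13 15 _] head=0 tail=2 count=2
After op 3 (read()): arr=[13 15 _] head=1 tail=2 count=1
After op 4 (read()): arr=[13 15 _] head=2 tail=2 count=0
After op 5 (write(2)): arr=[13 15 2] head=2 tail=0 count=1
After op 6 (write(6)): arr=[6 15 2] head=2 tail=1 count=2
After op 7 (write(16)): arr=[6 16 2] head=2 tail=2 count=3
After op 8 (write(1)): arr=[6 16 1] head=0 tail=0 count=3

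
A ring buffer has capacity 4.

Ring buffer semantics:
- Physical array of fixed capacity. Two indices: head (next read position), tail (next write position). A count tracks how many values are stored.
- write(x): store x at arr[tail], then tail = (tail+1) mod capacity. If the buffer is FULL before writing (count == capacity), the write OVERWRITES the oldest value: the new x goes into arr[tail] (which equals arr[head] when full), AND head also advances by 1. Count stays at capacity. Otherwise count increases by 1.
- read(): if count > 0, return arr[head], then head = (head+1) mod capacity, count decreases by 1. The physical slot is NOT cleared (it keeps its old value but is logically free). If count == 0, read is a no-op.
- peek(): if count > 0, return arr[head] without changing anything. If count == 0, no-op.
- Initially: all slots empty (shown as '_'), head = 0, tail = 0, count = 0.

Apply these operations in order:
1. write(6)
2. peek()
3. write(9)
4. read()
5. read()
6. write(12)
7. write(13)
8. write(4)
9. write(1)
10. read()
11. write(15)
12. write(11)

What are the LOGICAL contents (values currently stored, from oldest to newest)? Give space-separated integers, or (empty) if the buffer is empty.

After op 1 (write(6)): arr=[6 _ _ _] head=0 tail=1 count=1
After op 2 (peek()): arr=[6 _ _ _] head=0 tail=1 count=1
After op 3 (write(9)): arr=[6 9 _ _] head=0 tail=2 count=2
After op 4 (read()): arr=[6 9 _ _] head=1 tail=2 count=1
After op 5 (read()): arr=[6 9 _ _] head=2 tail=2 count=0
After op 6 (write(12)): arr=[6 9 12 _] head=2 tail=3 count=1
After op 7 (write(13)): arr=[6 9 12 13] head=2 tail=0 count=2
After op 8 (write(4)): arr=[4 9 12 13] head=2 tail=1 count=3
After op 9 (write(1)): arr=[4 1 12 13] head=2 tail=2 count=4
After op 10 (read()): arr=[4 1 12 13] head=3 tail=2 count=3
After op 11 (write(15)): arr=[4 1 15 13] head=3 tail=3 count=4
After op 12 (write(11)): arr=[4 1 15 11] head=0 tail=0 count=4

Answer: 4 1 15 11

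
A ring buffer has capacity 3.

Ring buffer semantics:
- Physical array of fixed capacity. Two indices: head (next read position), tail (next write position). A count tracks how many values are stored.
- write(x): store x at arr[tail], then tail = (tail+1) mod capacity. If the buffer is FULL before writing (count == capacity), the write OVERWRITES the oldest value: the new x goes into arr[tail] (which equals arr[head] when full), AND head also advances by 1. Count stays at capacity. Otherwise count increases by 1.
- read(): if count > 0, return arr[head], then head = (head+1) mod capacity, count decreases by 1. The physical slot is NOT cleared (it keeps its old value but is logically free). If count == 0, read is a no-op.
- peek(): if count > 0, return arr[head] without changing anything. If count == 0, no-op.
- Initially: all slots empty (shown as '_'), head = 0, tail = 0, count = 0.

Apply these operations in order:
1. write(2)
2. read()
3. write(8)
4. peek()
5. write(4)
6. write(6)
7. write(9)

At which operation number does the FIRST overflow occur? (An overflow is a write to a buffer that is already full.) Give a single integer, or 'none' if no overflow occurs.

Answer: 7

Derivation:
After op 1 (write(2)): arr=[2 _ _] head=0 tail=1 count=1
After op 2 (read()): arr=[2 _ _] head=1 tail=1 count=0
After op 3 (write(8)): arr=[2 8 _] head=1 tail=2 count=1
After op 4 (peek()): arr=[2 8 _] head=1 tail=2 count=1
After op 5 (write(4)): arr=[2 8 4] head=1 tail=0 count=2
After op 6 (write(6)): arr=[6 8 4] head=1 tail=1 count=3
After op 7 (write(9)): arr=[6 9 4] head=2 tail=2 count=3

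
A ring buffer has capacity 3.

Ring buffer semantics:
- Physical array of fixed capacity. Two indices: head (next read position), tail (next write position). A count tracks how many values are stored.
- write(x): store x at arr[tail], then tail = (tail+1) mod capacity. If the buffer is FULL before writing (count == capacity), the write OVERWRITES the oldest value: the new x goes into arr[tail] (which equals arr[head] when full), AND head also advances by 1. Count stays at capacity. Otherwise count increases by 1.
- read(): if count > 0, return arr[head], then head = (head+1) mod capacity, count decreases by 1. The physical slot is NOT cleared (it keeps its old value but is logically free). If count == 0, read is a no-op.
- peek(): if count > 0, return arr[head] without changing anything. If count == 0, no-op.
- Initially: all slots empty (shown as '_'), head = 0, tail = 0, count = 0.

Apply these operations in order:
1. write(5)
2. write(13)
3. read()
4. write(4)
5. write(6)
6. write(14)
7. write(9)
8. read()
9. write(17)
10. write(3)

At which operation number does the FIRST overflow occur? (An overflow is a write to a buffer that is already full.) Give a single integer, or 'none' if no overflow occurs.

After op 1 (write(5)): arr=[5 _ _] head=0 tail=1 count=1
After op 2 (write(13)): arr=[5 13 _] head=0 tail=2 count=2
After op 3 (read()): arr=[5 13 _] head=1 tail=2 count=1
After op 4 (write(4)): arr=[5 13 4] head=1 tail=0 count=2
After op 5 (write(6)): arr=[6 13 4] head=1 tail=1 count=3
After op 6 (write(14)): arr=[6 14 4] head=2 tail=2 count=3
After op 7 (write(9)): arr=[6 14 9] head=0 tail=0 count=3
After op 8 (read()): arr=[6 14 9] head=1 tail=0 count=2
After op 9 (write(17)): arr=[17 14 9] head=1 tail=1 count=3
After op 10 (write(3)): arr=[17 3 9] head=2 tail=2 count=3

Answer: 6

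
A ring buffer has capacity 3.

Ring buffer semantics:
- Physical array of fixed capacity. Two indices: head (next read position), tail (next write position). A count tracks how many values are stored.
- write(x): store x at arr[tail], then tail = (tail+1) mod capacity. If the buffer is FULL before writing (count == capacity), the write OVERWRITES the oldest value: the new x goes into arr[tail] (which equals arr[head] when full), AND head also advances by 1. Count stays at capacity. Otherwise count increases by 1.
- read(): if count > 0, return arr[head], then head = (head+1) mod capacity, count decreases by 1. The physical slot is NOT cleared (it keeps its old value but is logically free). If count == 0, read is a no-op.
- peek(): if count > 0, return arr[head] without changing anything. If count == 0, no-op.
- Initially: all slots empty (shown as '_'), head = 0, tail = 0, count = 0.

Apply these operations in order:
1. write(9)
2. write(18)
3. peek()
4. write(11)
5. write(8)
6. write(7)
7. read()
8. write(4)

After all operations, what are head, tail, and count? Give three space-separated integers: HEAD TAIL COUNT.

After op 1 (write(9)): arr=[9 _ _] head=0 tail=1 count=1
After op 2 (write(18)): arr=[9 18 _] head=0 tail=2 count=2
After op 3 (peek()): arr=[9 18 _] head=0 tail=2 count=2
After op 4 (write(11)): arr=[9 18 11] head=0 tail=0 count=3
After op 5 (write(8)): arr=[8 18 11] head=1 tail=1 count=3
After op 6 (write(7)): arr=[8 7 11] head=2 tail=2 count=3
After op 7 (read()): arr=[8 7 11] head=0 tail=2 count=2
After op 8 (write(4)): arr=[8 7 4] head=0 tail=0 count=3

Answer: 0 0 3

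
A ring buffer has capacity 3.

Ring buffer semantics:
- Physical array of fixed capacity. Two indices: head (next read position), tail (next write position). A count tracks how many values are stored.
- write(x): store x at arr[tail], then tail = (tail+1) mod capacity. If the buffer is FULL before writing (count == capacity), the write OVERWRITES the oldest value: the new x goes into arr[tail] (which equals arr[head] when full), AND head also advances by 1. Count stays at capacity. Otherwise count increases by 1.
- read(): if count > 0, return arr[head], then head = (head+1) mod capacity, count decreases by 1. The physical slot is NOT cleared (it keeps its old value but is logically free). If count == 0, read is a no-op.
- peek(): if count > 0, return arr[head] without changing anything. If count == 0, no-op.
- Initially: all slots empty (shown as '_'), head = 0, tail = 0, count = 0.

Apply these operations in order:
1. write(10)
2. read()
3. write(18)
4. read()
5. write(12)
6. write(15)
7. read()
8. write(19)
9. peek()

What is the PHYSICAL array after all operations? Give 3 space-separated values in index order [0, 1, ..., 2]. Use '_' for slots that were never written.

After op 1 (write(10)): arr=[10 _ _] head=0 tail=1 count=1
After op 2 (read()): arr=[10 _ _] head=1 tail=1 count=0
After op 3 (write(18)): arr=[10 18 _] head=1 tail=2 count=1
After op 4 (read()): arr=[10 18 _] head=2 tail=2 count=0
After op 5 (write(12)): arr=[10 18 12] head=2 tail=0 count=1
After op 6 (write(15)): arr=[15 18 12] head=2 tail=1 count=2
After op 7 (read()): arr=[15 18 12] head=0 tail=1 count=1
After op 8 (write(19)): arr=[15 19 12] head=0 tail=2 count=2
After op 9 (peek()): arr=[15 19 12] head=0 tail=2 count=2

Answer: 15 19 12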